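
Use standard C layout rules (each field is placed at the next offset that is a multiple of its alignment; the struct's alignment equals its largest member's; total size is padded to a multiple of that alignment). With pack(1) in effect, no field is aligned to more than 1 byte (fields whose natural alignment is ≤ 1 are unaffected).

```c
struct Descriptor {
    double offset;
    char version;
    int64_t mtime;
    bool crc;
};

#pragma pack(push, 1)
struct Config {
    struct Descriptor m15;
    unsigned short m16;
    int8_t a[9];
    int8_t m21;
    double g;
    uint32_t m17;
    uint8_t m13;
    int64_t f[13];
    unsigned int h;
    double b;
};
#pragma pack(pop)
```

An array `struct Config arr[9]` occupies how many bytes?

Descriptor: 0..8  offset  (8B, 8-aligned); 8..9  version  (1B, 1-aligned); 9..16  -- padding (7B); 16..24  mtime  (8B, 8-aligned); 24..25  crc  (1B, 1-aligned); 25..32  -- tail padding (7B); sizeof = 32, alignof = 8
0..32  m15  (32B, 1-aligned)
32..34  m16  (2B, 1-aligned)
34..43  a  (9B, 1-aligned)
43..44  m21  (1B, 1-aligned)
44..52  g  (8B, 1-aligned)
52..56  m17  (4B, 1-aligned)
56..57  m13  (1B, 1-aligned)
57..161  f  (104B, 1-aligned)
161..165  h  (4B, 1-aligned)
165..173  b  (8B, 1-aligned)
sizeof = 173, alignof = 1
array of 9: 9 × 173 = 1557

1557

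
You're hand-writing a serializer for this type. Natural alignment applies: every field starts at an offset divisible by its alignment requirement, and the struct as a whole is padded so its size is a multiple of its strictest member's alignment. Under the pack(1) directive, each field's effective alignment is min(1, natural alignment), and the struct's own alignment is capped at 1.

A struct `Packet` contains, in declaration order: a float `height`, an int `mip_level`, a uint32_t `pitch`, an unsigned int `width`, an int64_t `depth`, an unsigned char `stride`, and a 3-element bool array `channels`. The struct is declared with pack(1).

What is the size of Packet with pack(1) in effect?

28

@0: height [4B, align 1] → 4
@4: mip_level [4B, align 1] → 8
@8: pitch [4B, align 1] → 12
@12: width [4B, align 1] → 16
@16: depth [8B, align 1] → 24
@24: stride [1B, align 1] → 25
@25: channels [3B, align 1] → 28
size 28, align 1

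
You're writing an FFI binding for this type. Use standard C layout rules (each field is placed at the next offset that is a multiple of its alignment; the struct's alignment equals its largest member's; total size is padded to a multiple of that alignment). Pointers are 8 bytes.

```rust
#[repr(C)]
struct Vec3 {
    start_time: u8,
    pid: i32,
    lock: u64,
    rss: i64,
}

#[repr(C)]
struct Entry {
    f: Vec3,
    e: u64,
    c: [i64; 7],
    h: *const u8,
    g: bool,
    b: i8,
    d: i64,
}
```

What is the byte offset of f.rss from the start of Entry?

Vec3: start_time at 0 (size 1, align 1) → ends 1; pad 3 to align 4 for pid; pid at 4 (size 4, align 4) → ends 8; lock at 8 (size 8, align 8) → ends 16; rss at 16 (size 8, align 8) → ends 24; total 24 bytes, alignment 8
f at 0 (size 24, align 8) → ends 24
within Vec3: rss at 16
0 + 16 = 16

16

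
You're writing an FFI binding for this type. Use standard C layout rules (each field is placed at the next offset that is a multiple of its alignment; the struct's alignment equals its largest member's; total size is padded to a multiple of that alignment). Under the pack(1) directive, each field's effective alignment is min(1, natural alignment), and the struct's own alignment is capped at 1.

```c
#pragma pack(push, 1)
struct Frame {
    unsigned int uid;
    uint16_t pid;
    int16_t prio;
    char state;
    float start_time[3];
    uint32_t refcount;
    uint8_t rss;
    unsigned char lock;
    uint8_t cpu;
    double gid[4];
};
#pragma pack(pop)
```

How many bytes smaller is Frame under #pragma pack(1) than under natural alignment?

4

natural layout:
  0..4  uid  (4B, 4-aligned)
  4..6  pid  (2B, 2-aligned)
  6..8  prio  (2B, 2-aligned)
  8..9  state  (1B, 1-aligned)
  9..12  -- padding (3B)
  12..24  start_time  (12B, 4-aligned)
  24..28  refcount  (4B, 4-aligned)
  28..29  rss  (1B, 1-aligned)
  29..30  lock  (1B, 1-aligned)
  30..31  cpu  (1B, 1-aligned)
  31..32  -- padding (1B)
  32..64  gid  (32B, 8-aligned)
  sizeof = 64, alignof = 8
packed(1) layout:
  0..4  uid  (4B, 1-aligned)
  4..6  pid  (2B, 1-aligned)
  6..8  prio  (2B, 1-aligned)
  8..9  state  (1B, 1-aligned)
  9..21  start_time  (12B, 1-aligned)
  21..25  refcount  (4B, 1-aligned)
  25..26  rss  (1B, 1-aligned)
  26..27  lock  (1B, 1-aligned)
  27..28  cpu  (1B, 1-aligned)
  28..60  gid  (32B, 1-aligned)
  sizeof = 60, alignof = 1
64 − 60 = 4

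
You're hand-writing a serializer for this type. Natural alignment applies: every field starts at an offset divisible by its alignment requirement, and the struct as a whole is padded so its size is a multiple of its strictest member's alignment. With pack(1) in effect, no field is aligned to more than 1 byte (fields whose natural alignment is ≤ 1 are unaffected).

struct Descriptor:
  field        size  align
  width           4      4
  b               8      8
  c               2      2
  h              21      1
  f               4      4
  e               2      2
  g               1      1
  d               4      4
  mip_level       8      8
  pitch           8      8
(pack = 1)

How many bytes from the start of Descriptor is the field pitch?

width at 0 (size 4, align 1) → ends 4
b at 4 (size 8, align 1) → ends 12
c at 12 (size 2, align 1) → ends 14
h at 14 (size 21, align 1) → ends 35
f at 35 (size 4, align 1) → ends 39
e at 39 (size 2, align 1) → ends 41
g at 41 (size 1, align 1) → ends 42
d at 42 (size 4, align 1) → ends 46
mip_level at 46 (size 8, align 1) → ends 54
pitch at 54 (size 8, align 1) → ends 62

54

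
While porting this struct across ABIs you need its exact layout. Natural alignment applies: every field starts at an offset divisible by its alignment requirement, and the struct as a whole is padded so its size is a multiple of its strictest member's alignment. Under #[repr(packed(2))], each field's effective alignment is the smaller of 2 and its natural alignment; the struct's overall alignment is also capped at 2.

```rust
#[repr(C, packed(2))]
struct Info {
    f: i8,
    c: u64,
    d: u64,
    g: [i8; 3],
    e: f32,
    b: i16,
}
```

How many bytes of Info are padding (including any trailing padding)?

2

@0: f [1B, align 1] → 1
+1 pad (align 2)
@2: c [8B, align 2] → 10
@10: d [8B, align 2] → 18
@18: g [3B, align 1] → 21
+1 pad (align 2)
@22: e [4B, align 2] → 26
@26: b [2B, align 2] → 28
size 28, align 2
data bytes 26, size 28 → padding 2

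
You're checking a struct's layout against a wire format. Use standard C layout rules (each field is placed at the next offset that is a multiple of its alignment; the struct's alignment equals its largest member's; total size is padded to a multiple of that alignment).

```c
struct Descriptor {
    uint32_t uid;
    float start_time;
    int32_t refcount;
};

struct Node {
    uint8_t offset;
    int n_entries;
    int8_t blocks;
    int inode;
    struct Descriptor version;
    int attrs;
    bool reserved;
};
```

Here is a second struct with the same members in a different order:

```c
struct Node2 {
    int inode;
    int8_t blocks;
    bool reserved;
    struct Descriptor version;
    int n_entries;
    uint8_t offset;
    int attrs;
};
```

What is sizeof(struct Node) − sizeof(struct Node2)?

4

Descriptor: 0..4  uid  (4B, 4-aligned); 4..8  start_time  (4B, 4-aligned); 8..12  refcount  (4B, 4-aligned); sizeof = 12, alignof = 4
0..1  offset  (1B, 1-aligned)
1..4  -- padding (3B)
4..8  n_entries  (4B, 4-aligned)
8..9  blocks  (1B, 1-aligned)
9..12  -- padding (3B)
12..16  inode  (4B, 4-aligned)
16..28  version  (12B, 4-aligned)
28..32  attrs  (4B, 4-aligned)
32..33  reserved  (1B, 1-aligned)
33..36  -- tail padding (3B)
sizeof = 36, alignof = 4
— Node2 —
0..4  inode  (4B, 4-aligned)
4..5  blocks  (1B, 1-aligned)
5..6  reserved  (1B, 1-aligned)
6..8  -- padding (2B)
8..20  version  (12B, 4-aligned)
20..24  n_entries  (4B, 4-aligned)
24..25  offset  (1B, 1-aligned)
25..28  -- padding (3B)
28..32  attrs  (4B, 4-aligned)
sizeof = 32, alignof = 4
36 − 32 = 4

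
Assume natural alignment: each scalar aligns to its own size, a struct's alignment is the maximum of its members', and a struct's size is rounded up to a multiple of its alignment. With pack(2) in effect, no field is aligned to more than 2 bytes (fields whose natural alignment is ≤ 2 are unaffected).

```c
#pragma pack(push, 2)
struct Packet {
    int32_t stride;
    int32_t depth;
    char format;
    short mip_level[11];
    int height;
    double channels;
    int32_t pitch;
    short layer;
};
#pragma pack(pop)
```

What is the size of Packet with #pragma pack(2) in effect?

stride at 0 (size 4, align 2) → ends 4
depth at 4 (size 4, align 2) → ends 8
format at 8 (size 1, align 1) → ends 9
pad 1 to align 2 for mip_level
mip_level at 10 (size 22, align 2) → ends 32
height at 32 (size 4, align 2) → ends 36
channels at 36 (size 8, align 2) → ends 44
pitch at 44 (size 4, align 2) → ends 48
layer at 48 (size 2, align 2) → ends 50
total 50 bytes, alignment 2

50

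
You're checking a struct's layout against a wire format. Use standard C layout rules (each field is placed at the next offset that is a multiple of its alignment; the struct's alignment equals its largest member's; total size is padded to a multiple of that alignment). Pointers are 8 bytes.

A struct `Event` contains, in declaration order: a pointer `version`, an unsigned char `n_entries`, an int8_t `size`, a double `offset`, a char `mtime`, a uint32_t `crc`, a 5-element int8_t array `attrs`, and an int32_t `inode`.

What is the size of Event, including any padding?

@0: version [8B, align 8] → 8
@8: n_entries [1B, align 1] → 9
@9: size [1B, align 1] → 10
+6 pad (align 8)
@16: offset [8B, align 8] → 24
@24: mtime [1B, align 1] → 25
+3 pad (align 4)
@28: crc [4B, align 4] → 32
@32: attrs [5B, align 1] → 37
+3 pad (align 4)
@40: inode [4B, align 4] → 44
+4 tail pad (align 8)
size 48, align 8

48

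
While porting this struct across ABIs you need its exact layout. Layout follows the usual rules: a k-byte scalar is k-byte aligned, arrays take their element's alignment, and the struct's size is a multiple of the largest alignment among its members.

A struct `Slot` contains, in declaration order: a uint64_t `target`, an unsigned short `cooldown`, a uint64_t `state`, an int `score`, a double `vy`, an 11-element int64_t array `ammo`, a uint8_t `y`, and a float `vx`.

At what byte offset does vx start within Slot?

0..8  target  (8B, 8-aligned)
8..10  cooldown  (2B, 2-aligned)
10..16  -- padding (6B)
16..24  state  (8B, 8-aligned)
24..28  score  (4B, 4-aligned)
28..32  -- padding (4B)
32..40  vy  (8B, 8-aligned)
40..128  ammo  (88B, 8-aligned)
128..129  y  (1B, 1-aligned)
129..132  -- padding (3B)
132..136  vx  (4B, 4-aligned)

132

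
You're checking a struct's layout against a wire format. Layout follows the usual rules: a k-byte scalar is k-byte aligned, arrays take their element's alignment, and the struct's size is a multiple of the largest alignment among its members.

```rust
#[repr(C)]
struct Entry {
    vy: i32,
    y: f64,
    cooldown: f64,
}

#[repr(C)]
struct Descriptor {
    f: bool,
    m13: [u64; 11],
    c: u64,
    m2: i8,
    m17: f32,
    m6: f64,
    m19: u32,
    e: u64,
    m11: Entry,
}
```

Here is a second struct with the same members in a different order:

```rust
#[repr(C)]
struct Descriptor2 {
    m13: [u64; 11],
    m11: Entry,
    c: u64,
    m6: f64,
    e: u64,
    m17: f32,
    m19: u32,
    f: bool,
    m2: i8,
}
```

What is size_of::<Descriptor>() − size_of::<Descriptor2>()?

Entry: @0: vy [4B, align 4] → 4; +4 pad (align 8); @8: y [8B, align 8] → 16; @16: cooldown [8B, align 8] → 24; size 24, align 8
@0: f [1B, align 1] → 1
+7 pad (align 8)
@8: m13 [88B, align 8] → 96
@96: c [8B, align 8] → 104
@104: m2 [1B, align 1] → 105
+3 pad (align 4)
@108: m17 [4B, align 4] → 112
@112: m6 [8B, align 8] → 120
@120: m19 [4B, align 4] → 124
+4 pad (align 8)
@128: e [8B, align 8] → 136
@136: m11 [24B, align 8] → 160
size 160, align 8
— Descriptor2 —
@0: m13 [88B, align 8] → 88
@88: m11 [24B, align 8] → 112
@112: c [8B, align 8] → 120
@120: m6 [8B, align 8] → 128
@128: e [8B, align 8] → 136
@136: m17 [4B, align 4] → 140
@140: m19 [4B, align 4] → 144
@144: f [1B, align 1] → 145
@145: m2 [1B, align 1] → 146
+6 tail pad (align 8)
size 152, align 8
160 − 152 = 8

8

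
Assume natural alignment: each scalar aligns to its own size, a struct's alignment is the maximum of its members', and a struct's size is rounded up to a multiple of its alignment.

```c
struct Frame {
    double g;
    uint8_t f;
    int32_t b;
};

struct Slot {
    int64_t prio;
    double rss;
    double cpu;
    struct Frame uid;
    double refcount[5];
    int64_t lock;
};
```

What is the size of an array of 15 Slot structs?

Frame: @0: g [8B, align 8] → 8; @8: f [1B, align 1] → 9; +3 pad (align 4); @12: b [4B, align 4] → 16; size 16, align 8
@0: prio [8B, align 8] → 8
@8: rss [8B, align 8] → 16
@16: cpu [8B, align 8] → 24
@24: uid [16B, align 8] → 40
@40: refcount [40B, align 8] → 80
@80: lock [8B, align 8] → 88
size 88, align 8
array of 15: 15 × 88 = 1320

1320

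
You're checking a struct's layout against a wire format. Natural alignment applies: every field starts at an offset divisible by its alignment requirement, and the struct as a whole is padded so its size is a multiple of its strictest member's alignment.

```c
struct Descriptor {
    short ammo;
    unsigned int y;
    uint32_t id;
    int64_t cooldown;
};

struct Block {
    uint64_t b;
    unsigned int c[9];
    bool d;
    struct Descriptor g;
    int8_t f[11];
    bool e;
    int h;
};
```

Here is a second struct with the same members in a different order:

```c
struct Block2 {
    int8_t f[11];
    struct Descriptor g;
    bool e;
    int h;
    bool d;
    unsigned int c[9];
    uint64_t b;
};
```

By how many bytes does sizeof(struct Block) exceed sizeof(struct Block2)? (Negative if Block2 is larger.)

Descriptor: ammo at 0 (size 2, align 2) → ends 2; pad 2 to align 4 for y; y at 4 (size 4, align 4) → ends 8; id at 8 (size 4, align 4) → ends 12; pad 4 to align 8 for cooldown; cooldown at 16 (size 8, align 8) → ends 24; total 24 bytes, alignment 8
b at 0 (size 8, align 8) → ends 8
c at 8 (size 36, align 4) → ends 44
d at 44 (size 1, align 1) → ends 45
pad 3 to align 8 for g
g at 48 (size 24, align 8) → ends 72
f at 72 (size 11, align 1) → ends 83
e at 83 (size 1, align 1) → ends 84
h at 84 (size 4, align 4) → ends 88
total 88 bytes, alignment 8
— Block2 —
f at 0 (size 11, align 1) → ends 11
pad 5 to align 8 for g
g at 16 (size 24, align 8) → ends 40
e at 40 (size 1, align 1) → ends 41
pad 3 to align 4 for h
h at 44 (size 4, align 4) → ends 48
d at 48 (size 1, align 1) → ends 49
pad 3 to align 4 for c
c at 52 (size 36, align 4) → ends 88
b at 88 (size 8, align 8) → ends 96
total 96 bytes, alignment 8
88 − 96 = -8

-8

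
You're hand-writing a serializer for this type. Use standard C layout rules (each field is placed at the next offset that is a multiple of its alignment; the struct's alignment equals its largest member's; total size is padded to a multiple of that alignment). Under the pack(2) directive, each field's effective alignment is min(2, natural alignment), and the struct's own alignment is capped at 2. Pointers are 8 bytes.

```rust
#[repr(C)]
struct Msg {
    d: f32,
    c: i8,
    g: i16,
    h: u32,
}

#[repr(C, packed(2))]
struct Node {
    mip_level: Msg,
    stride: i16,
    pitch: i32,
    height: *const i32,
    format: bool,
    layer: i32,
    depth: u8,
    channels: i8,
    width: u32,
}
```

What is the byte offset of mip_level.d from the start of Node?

Msg: @0: d [4B, align 4] → 4; @4: c [1B, align 1] → 5; +1 pad (align 2); @6: g [2B, align 2] → 8; @8: h [4B, align 4] → 12; size 12, align 4
@0: mip_level [12B, align 2] → 12
within Msg: d at 0
0 + 0 = 0

0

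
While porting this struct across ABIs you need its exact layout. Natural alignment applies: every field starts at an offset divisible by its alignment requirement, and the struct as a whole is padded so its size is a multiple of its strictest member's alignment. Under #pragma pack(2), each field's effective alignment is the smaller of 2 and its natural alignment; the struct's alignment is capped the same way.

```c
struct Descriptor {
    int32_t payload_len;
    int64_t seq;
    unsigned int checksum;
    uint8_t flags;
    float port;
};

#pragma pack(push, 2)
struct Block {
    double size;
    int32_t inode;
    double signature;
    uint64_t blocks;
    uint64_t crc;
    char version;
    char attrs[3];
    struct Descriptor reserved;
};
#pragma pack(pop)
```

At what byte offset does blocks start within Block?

20

Descriptor: payload_len at 0 (size 4, align 4) → ends 4; pad 4 to align 8 for seq; seq at 8 (size 8, align 8) → ends 16; checksum at 16 (size 4, align 4) → ends 20; flags at 20 (size 1, align 1) → ends 21; pad 3 to align 4 for port; port at 24 (size 4, align 4) → ends 28; tail pad 4 to reach multiple of 8; total 32 bytes, alignment 8
size at 0 (size 8, align 2) → ends 8
inode at 8 (size 4, align 2) → ends 12
signature at 12 (size 8, align 2) → ends 20
blocks at 20 (size 8, align 2) → ends 28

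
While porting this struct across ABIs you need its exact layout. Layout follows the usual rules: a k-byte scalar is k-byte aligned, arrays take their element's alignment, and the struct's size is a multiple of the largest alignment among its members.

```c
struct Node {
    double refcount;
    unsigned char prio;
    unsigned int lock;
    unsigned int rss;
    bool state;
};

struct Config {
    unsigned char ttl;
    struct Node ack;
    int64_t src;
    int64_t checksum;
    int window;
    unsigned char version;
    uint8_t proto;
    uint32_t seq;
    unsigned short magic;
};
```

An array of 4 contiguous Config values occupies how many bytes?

Node: @0: refcount [8B, align 8] → 8; @8: prio [1B, align 1] → 9; +3 pad (align 4); @12: lock [4B, align 4] → 16; @16: rss [4B, align 4] → 20; @20: state [1B, align 1] → 21; +3 tail pad (align 8); size 24, align 8
@0: ttl [1B, align 1] → 1
+7 pad (align 8)
@8: ack [24B, align 8] → 32
@32: src [8B, align 8] → 40
@40: checksum [8B, align 8] → 48
@48: window [4B, align 4] → 52
@52: version [1B, align 1] → 53
@53: proto [1B, align 1] → 54
+2 pad (align 4)
@56: seq [4B, align 4] → 60
@60: magic [2B, align 2] → 62
+2 tail pad (align 8)
size 64, align 8
array of 4: 4 × 64 = 256

256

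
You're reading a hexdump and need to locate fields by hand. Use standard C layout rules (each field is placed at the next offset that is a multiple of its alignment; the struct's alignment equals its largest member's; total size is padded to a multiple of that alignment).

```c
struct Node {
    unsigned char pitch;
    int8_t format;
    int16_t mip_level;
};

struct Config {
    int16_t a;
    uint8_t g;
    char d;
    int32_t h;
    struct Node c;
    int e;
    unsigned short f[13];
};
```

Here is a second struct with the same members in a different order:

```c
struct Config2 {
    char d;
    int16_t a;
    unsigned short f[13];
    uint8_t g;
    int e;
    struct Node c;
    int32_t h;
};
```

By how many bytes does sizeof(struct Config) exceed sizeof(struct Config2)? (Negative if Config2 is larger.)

0

Node: 0..1  pitch  (1B, 1-aligned); 1..2  format  (1B, 1-aligned); 2..4  mip_level  (2B, 2-aligned); sizeof = 4, alignof = 2
0..2  a  (2B, 2-aligned)
2..3  g  (1B, 1-aligned)
3..4  d  (1B, 1-aligned)
4..8  h  (4B, 4-aligned)
8..12  c  (4B, 2-aligned)
12..16  e  (4B, 4-aligned)
16..42  f  (26B, 2-aligned)
42..44  -- tail padding (2B)
sizeof = 44, alignof = 4
— Config2 —
0..1  d  (1B, 1-aligned)
1..2  -- padding (1B)
2..4  a  (2B, 2-aligned)
4..30  f  (26B, 2-aligned)
30..31  g  (1B, 1-aligned)
31..32  -- padding (1B)
32..36  e  (4B, 4-aligned)
36..40  c  (4B, 2-aligned)
40..44  h  (4B, 4-aligned)
sizeof = 44, alignof = 4
44 − 44 = 0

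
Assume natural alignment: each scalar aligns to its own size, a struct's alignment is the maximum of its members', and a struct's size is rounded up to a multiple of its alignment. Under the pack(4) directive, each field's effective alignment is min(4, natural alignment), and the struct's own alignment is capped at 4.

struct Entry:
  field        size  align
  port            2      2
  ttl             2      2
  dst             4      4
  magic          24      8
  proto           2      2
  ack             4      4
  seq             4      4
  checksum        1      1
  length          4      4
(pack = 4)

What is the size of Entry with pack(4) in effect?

port at 0 (size 2, align 2) → ends 2
ttl at 2 (size 2, align 2) → ends 4
dst at 4 (size 4, align 4) → ends 8
magic at 8 (size 24, align 4) → ends 32
proto at 32 (size 2, align 2) → ends 34
pad 2 to align 4 for ack
ack at 36 (size 4, align 4) → ends 40
seq at 40 (size 4, align 4) → ends 44
checksum at 44 (size 1, align 1) → ends 45
pad 3 to align 4 for length
length at 48 (size 4, align 4) → ends 52
total 52 bytes, alignment 4

52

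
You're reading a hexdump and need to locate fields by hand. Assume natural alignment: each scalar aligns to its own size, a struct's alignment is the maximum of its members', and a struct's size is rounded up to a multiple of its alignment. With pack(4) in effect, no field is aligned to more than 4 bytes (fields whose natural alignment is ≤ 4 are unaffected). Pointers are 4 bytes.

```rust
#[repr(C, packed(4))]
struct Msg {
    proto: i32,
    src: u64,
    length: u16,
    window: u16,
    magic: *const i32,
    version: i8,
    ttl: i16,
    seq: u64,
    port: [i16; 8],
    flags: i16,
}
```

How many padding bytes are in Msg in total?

0..4  proto  (4B, 4-aligned)
4..12  src  (8B, 4-aligned)
12..14  length  (2B, 2-aligned)
14..16  window  (2B, 2-aligned)
16..20  magic  (4B, 4-aligned)
20..21  version  (1B, 1-aligned)
21..22  -- padding (1B)
22..24  ttl  (2B, 2-aligned)
24..32  seq  (8B, 4-aligned)
32..48  port  (16B, 2-aligned)
48..50  flags  (2B, 2-aligned)
50..52  -- tail padding (2B)
sizeof = 52, alignof = 4
data bytes 49, size 52 → padding 3

3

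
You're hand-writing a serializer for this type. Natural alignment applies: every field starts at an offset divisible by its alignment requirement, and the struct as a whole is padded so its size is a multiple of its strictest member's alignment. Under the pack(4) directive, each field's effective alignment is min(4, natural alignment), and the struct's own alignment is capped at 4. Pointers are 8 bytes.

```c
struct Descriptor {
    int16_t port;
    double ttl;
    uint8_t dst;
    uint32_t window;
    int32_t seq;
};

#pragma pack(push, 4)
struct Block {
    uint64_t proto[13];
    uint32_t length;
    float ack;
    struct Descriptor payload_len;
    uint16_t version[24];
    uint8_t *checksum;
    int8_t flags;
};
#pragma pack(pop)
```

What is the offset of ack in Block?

Descriptor: 0..2  port  (2B, 2-aligned); 2..8  -- padding (6B); 8..16  ttl  (8B, 8-aligned); 16..17  dst  (1B, 1-aligned); 17..20  -- padding (3B); 20..24  window  (4B, 4-aligned); 24..28  seq  (4B, 4-aligned); 28..32  -- tail padding (4B); sizeof = 32, alignof = 8
0..104  proto  (104B, 4-aligned)
104..108  length  (4B, 4-aligned)
108..112  ack  (4B, 4-aligned)

108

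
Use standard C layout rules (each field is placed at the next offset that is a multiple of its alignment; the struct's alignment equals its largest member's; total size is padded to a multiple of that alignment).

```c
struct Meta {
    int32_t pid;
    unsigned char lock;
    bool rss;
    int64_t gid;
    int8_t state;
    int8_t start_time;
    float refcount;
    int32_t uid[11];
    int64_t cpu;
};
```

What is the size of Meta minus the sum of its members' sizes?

8

pid at 0 (size 4, align 4) → ends 4
lock at 4 (size 1, align 1) → ends 5
rss at 5 (size 1, align 1) → ends 6
pad 2 to align 8 for gid
gid at 8 (size 8, align 8) → ends 16
state at 16 (size 1, align 1) → ends 17
start_time at 17 (size 1, align 1) → ends 18
pad 2 to align 4 for refcount
refcount at 20 (size 4, align 4) → ends 24
uid at 24 (size 44, align 4) → ends 68
pad 4 to align 8 for cpu
cpu at 72 (size 8, align 8) → ends 80
total 80 bytes, alignment 8
data bytes 72, size 80 → padding 8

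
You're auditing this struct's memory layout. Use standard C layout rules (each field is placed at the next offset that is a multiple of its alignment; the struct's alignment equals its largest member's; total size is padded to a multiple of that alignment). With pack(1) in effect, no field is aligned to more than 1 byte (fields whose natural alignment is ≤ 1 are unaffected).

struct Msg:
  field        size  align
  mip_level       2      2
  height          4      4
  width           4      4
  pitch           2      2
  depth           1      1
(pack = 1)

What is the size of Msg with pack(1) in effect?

13

@0: mip_level [2B, align 1] → 2
@2: height [4B, align 1] → 6
@6: width [4B, align 1] → 10
@10: pitch [2B, align 1] → 12
@12: depth [1B, align 1] → 13
size 13, align 1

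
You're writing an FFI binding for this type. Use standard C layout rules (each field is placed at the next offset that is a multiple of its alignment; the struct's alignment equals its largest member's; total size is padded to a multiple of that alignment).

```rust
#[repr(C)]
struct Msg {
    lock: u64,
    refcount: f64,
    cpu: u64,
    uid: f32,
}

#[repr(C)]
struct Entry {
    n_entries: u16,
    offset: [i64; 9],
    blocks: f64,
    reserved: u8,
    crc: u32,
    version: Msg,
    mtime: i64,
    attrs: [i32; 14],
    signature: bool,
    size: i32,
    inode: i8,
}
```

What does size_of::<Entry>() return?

208

Msg: 0..8  lock  (8B, 8-aligned); 8..16  refcount  (8B, 8-aligned); 16..24  cpu  (8B, 8-aligned); 24..28  uid  (4B, 4-aligned); 28..32  -- tail padding (4B); sizeof = 32, alignof = 8
0..2  n_entries  (2B, 2-aligned)
2..8  -- padding (6B)
8..80  offset  (72B, 8-aligned)
80..88  blocks  (8B, 8-aligned)
88..89  reserved  (1B, 1-aligned)
89..92  -- padding (3B)
92..96  crc  (4B, 4-aligned)
96..128  version  (32B, 8-aligned)
128..136  mtime  (8B, 8-aligned)
136..192  attrs  (56B, 4-aligned)
192..193  signature  (1B, 1-aligned)
193..196  -- padding (3B)
196..200  size  (4B, 4-aligned)
200..201  inode  (1B, 1-aligned)
201..208  -- tail padding (7B)
sizeof = 208, alignof = 8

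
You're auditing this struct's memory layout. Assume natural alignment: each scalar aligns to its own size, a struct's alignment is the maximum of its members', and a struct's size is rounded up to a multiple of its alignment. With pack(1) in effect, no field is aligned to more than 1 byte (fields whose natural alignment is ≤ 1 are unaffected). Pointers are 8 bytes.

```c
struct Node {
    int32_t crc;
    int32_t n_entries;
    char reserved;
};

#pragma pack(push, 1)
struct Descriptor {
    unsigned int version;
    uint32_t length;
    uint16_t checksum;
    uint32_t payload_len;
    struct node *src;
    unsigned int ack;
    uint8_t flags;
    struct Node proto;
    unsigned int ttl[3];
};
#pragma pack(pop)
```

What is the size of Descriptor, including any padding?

51

Node: crc at 0 (size 4, align 4) → ends 4; n_entries at 4 (size 4, align 4) → ends 8; reserved at 8 (size 1, align 1) → ends 9; tail pad 3 to reach multiple of 4; total 12 bytes, alignment 4
version at 0 (size 4, align 1) → ends 4
length at 4 (size 4, align 1) → ends 8
checksum at 8 (size 2, align 1) → ends 10
payload_len at 10 (size 4, align 1) → ends 14
src at 14 (size 8, align 1) → ends 22
ack at 22 (size 4, align 1) → ends 26
flags at 26 (size 1, align 1) → ends 27
proto at 27 (size 12, align 1) → ends 39
ttl at 39 (size 12, align 1) → ends 51
total 51 bytes, alignment 1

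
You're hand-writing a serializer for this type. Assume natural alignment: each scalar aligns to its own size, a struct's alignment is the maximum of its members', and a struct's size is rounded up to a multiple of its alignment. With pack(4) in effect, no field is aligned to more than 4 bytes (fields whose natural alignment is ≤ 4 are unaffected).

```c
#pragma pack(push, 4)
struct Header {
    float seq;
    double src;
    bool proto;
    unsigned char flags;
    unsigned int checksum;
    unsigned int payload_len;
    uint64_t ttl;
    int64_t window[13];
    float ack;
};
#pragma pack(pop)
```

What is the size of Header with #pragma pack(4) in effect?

@0: seq [4B, align 4] → 4
@4: src [8B, align 4] → 12
@12: proto [1B, align 1] → 13
@13: flags [1B, align 1] → 14
+2 pad (align 4)
@16: checksum [4B, align 4] → 20
@20: payload_len [4B, align 4] → 24
@24: ttl [8B, align 4] → 32
@32: window [104B, align 4] → 136
@136: ack [4B, align 4] → 140
size 140, align 4

140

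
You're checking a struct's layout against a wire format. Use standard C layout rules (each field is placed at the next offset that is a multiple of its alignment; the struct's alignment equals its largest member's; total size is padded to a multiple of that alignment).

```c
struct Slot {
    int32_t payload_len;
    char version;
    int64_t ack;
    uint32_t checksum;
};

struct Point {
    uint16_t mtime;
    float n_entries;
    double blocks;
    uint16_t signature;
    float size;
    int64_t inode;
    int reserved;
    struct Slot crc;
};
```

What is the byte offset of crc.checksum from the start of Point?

Slot: @0: payload_len [4B, align 4] → 4; @4: version [1B, align 1] → 5; +3 pad (align 8); @8: ack [8B, align 8] → 16; @16: checksum [4B, align 4] → 20; +4 tail pad (align 8); size 24, align 8
@0: mtime [2B, align 2] → 2
+2 pad (align 4)
@4: n_entries [4B, align 4] → 8
@8: blocks [8B, align 8] → 16
@16: signature [2B, align 2] → 18
+2 pad (align 4)
@20: size [4B, align 4] → 24
@24: inode [8B, align 8] → 32
@32: reserved [4B, align 4] → 36
+4 pad (align 8)
@40: crc [24B, align 8] → 64
within Slot: checksum at 16
40 + 16 = 56

56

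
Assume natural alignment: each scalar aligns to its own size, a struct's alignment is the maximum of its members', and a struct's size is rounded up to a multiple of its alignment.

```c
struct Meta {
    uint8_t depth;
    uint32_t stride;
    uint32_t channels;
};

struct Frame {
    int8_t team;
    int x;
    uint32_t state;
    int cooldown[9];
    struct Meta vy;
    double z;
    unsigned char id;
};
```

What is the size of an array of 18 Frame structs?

1440

Meta: 0..1  depth  (1B, 1-aligned); 1..4  -- padding (3B); 4..8  stride  (4B, 4-aligned); 8..12  channels  (4B, 4-aligned); sizeof = 12, alignof = 4
0..1  team  (1B, 1-aligned)
1..4  -- padding (3B)
4..8  x  (4B, 4-aligned)
8..12  state  (4B, 4-aligned)
12..48  cooldown  (36B, 4-aligned)
48..60  vy  (12B, 4-aligned)
60..64  -- padding (4B)
64..72  z  (8B, 8-aligned)
72..73  id  (1B, 1-aligned)
73..80  -- tail padding (7B)
sizeof = 80, alignof = 8
array of 18: 18 × 80 = 1440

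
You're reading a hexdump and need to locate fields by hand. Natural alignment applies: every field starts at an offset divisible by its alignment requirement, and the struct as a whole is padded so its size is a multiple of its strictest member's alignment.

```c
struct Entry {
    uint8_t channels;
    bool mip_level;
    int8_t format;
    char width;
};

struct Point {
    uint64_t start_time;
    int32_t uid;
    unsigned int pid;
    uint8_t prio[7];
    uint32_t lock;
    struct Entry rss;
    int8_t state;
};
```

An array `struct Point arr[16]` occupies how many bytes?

Entry: @0: channels [1B, align 1] → 1; @1: mip_level [1B, align 1] → 2; @2: format [1B, align 1] → 3; @3: width [1B, align 1] → 4; size 4, align 1
@0: start_time [8B, align 8] → 8
@8: uid [4B, align 4] → 12
@12: pid [4B, align 4] → 16
@16: prio [7B, align 1] → 23
+1 pad (align 4)
@24: lock [4B, align 4] → 28
@28: rss [4B, align 1] → 32
@32: state [1B, align 1] → 33
+7 tail pad (align 8)
size 40, align 8
array of 16: 16 × 40 = 640

640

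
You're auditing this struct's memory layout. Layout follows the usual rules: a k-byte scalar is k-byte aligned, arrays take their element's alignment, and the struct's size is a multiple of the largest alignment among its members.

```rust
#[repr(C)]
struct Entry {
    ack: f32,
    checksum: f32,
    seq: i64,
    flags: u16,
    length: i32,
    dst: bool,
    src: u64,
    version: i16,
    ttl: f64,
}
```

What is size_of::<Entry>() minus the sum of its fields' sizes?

15

0..4  ack  (4B, 4-aligned)
4..8  checksum  (4B, 4-aligned)
8..16  seq  (8B, 8-aligned)
16..18  flags  (2B, 2-aligned)
18..20  -- padding (2B)
20..24  length  (4B, 4-aligned)
24..25  dst  (1B, 1-aligned)
25..32  -- padding (7B)
32..40  src  (8B, 8-aligned)
40..42  version  (2B, 2-aligned)
42..48  -- padding (6B)
48..56  ttl  (8B, 8-aligned)
sizeof = 56, alignof = 8
data bytes 41, size 56 → padding 15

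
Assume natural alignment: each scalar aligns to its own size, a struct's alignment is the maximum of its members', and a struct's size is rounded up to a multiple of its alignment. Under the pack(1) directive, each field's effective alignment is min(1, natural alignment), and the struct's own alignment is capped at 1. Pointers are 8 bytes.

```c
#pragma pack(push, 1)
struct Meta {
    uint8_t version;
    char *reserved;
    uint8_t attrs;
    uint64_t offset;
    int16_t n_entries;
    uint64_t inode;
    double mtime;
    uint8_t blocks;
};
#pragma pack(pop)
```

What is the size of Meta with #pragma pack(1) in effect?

version at 0 (size 1, align 1) → ends 1
reserved at 1 (size 8, align 1) → ends 9
attrs at 9 (size 1, align 1) → ends 10
offset at 10 (size 8, align 1) → ends 18
n_entries at 18 (size 2, align 1) → ends 20
inode at 20 (size 8, align 1) → ends 28
mtime at 28 (size 8, align 1) → ends 36
blocks at 36 (size 1, align 1) → ends 37
total 37 bytes, alignment 1

37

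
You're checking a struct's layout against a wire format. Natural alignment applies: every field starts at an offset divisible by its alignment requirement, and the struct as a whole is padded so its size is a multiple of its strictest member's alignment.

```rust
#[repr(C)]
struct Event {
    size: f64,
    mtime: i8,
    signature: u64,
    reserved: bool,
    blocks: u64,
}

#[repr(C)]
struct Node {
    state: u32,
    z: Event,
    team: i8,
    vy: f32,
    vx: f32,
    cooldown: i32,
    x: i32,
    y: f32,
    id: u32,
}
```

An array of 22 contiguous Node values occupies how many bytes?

Event: @0: size [8B, align 8] → 8; @8: mtime [1B, align 1] → 9; +7 pad (align 8); @16: signature [8B, align 8] → 24; @24: reserved [1B, align 1] → 25; +7 pad (align 8); @32: blocks [8B, align 8] → 40; size 40, align 8
@0: state [4B, align 4] → 4
+4 pad (align 8)
@8: z [40B, align 8] → 48
@48: team [1B, align 1] → 49
+3 pad (align 4)
@52: vy [4B, align 4] → 56
@56: vx [4B, align 4] → 60
@60: cooldown [4B, align 4] → 64
@64: x [4B, align 4] → 68
@68: y [4B, align 4] → 72
@72: id [4B, align 4] → 76
+4 tail pad (align 8)
size 80, align 8
array of 22: 22 × 80 = 1760

1760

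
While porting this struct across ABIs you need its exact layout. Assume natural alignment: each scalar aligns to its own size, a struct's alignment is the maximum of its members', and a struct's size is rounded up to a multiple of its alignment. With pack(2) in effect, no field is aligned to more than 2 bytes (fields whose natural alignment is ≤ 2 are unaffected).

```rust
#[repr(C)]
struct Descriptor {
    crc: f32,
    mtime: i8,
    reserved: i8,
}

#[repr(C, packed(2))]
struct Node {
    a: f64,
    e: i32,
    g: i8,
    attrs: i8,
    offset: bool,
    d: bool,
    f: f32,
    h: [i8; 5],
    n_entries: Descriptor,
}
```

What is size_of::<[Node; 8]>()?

272

Descriptor: @0: crc [4B, align 4] → 4; @4: mtime [1B, align 1] → 5; @5: reserved [1B, align 1] → 6; +2 tail pad (align 4); size 8, align 4
@0: a [8B, align 2] → 8
@8: e [4B, align 2] → 12
@12: g [1B, align 1] → 13
@13: attrs [1B, align 1] → 14
@14: offset [1B, align 1] → 15
@15: d [1B, align 1] → 16
@16: f [4B, align 2] → 20
@20: h [5B, align 1] → 25
+1 pad (align 2)
@26: n_entries [8B, align 2] → 34
size 34, align 2
array of 8: 8 × 34 = 272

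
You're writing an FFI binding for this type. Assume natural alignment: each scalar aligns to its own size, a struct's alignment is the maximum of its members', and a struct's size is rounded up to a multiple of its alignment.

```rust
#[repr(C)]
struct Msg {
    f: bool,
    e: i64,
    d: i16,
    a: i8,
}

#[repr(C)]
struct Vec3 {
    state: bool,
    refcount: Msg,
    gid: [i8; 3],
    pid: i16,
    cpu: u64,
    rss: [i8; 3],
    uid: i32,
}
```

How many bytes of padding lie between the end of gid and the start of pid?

Msg: @0: f [1B, align 1] → 1; +7 pad (align 8); @8: e [8B, align 8] → 16; @16: d [2B, align 2] → 18; @18: a [1B, align 1] → 19; +5 tail pad (align 8); size 24, align 8
@0: state [1B, align 1] → 1
+7 pad (align 8)
@8: refcount [24B, align 8] → 32
@32: gid [3B, align 1] → 35
+1 pad (align 2)
@36: pid [2B, align 2] → 38

1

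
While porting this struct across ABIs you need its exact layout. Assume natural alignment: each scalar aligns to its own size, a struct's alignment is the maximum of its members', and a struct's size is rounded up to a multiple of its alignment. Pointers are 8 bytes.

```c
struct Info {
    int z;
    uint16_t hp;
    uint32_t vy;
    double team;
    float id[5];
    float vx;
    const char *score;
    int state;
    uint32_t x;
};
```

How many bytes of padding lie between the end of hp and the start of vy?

2

0..4  z  (4B, 4-aligned)
4..6  hp  (2B, 2-aligned)
6..8  -- padding (2B)
8..12  vy  (4B, 4-aligned)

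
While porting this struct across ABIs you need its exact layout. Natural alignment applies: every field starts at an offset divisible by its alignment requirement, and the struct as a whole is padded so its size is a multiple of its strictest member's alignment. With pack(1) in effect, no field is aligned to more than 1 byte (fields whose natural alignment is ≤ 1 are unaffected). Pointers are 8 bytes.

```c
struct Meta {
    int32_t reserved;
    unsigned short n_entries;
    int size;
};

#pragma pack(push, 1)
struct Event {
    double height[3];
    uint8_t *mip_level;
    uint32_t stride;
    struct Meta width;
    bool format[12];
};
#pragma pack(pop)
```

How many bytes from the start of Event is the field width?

Meta: reserved at 0 (size 4, align 4) → ends 4; n_entries at 4 (size 2, align 2) → ends 6; pad 2 to align 4 for size; size at 8 (size 4, align 4) → ends 12; total 12 bytes, alignment 4
height at 0 (size 24, align 1) → ends 24
mip_level at 24 (size 8, align 1) → ends 32
stride at 32 (size 4, align 1) → ends 36
width at 36 (size 12, align 1) → ends 48

36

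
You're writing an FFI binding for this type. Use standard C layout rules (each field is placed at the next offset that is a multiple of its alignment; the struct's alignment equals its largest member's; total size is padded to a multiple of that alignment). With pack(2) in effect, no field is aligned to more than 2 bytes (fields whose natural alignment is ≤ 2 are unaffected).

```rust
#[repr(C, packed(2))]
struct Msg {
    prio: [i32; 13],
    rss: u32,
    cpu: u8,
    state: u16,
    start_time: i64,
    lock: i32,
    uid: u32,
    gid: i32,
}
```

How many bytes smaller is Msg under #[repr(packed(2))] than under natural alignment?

natural layout:
  @0: prio [52B, align 4] → 52
  @52: rss [4B, align 4] → 56
  @56: cpu [1B, align 1] → 57
  +1 pad (align 2)
  @58: state [2B, align 2] → 60
  +4 pad (align 8)
  @64: start_time [8B, align 8] → 72
  @72: lock [4B, align 4] → 76
  @76: uid [4B, align 4] → 80
  @80: gid [4B, align 4] → 84
  +4 tail pad (align 8)
  size 88, align 8
packed(2) layout:
  @0: prio [52B, align 2] → 52
  @52: rss [4B, align 2] → 56
  @56: cpu [1B, align 1] → 57
  +1 pad (align 2)
  @58: state [2B, align 2] → 60
  @60: start_time [8B, align 2] → 68
  @68: lock [4B, align 2] → 72
  @72: uid [4B, align 2] → 76
  @76: gid [4B, align 2] → 80
  size 80, align 2
88 − 80 = 8

8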